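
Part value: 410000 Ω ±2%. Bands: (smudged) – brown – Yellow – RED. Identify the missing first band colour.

yellow

410000 Ω = 41 × 10^4.
The first band gives digit 4 of the significand, and 4 is yellow.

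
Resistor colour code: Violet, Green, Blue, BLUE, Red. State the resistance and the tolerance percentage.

Violet → 7 (first significant figure)
Green → 5 (second significant figure)
Blue → 6 (third significant figure)
Blue → ×10^6 multiplier
Red → ±2% tolerance
756 × 1000000 = 756000000 Ω

756000000 Ω ±2%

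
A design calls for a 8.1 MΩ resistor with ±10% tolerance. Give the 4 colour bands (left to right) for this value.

8100000 Ω = 81 × 10^5.
8 → grey
1 → brown
Multiplier 10^5 → green.
±10% tolerance → silver.

grey, brown, green, silver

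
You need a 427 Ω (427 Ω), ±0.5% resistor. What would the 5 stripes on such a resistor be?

427 Ω = 427 × 10^0.
4 → yellow
2 → red
7 → violet
Multiplier 10^0 → black.
±0.5% tolerance → green.

yellow, red, violet, black, green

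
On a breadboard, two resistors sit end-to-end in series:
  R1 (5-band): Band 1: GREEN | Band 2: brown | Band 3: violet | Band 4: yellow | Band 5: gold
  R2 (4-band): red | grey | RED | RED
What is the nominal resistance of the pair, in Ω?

R1: green, brown, violet → 517; yellow ×10^4 → 5170000 Ω.
R2: red, grey → 28; red ×10^2 → 2800 Ω.
Series: 5170000 + 2800 = 5172800 Ω.

5172800 Ω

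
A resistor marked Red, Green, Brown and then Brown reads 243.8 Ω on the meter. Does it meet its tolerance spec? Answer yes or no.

no

Red → 2 (first significant figure)
Green → 5 (second significant figure)
Brown → ×10 multiplier
Brown → ±1% tolerance
25 × 10 = 250 Ω
Allowed range: 247.5 Ω to 252.5 Ω.
243.8 Ω lies outside that range.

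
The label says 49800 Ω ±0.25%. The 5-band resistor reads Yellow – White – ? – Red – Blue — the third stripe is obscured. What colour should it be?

49800 Ω = 498 × 10^2.
The third band gives digit 8 of the significand, and 8 is grey.

grey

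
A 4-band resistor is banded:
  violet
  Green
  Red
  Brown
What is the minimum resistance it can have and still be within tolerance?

7425 Ω

Violet → 7 (first significant figure)
Green → 5 (second significant figure)
Red → ×10^2 multiplier
Brown → ±1% tolerance
75 × 100 = 7500 Ω
Minimum = 7500 × (1 − 1/100) = 7425 Ω.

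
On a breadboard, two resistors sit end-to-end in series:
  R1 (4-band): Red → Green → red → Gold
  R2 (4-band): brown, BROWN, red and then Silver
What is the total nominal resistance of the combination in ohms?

R1: red, green → 25; red ×10^2 → 2500 Ω.
R2: brown, brown → 11; red ×10^2 → 1100 Ω.
Series: 2500 + 1100 = 3600 Ω.

3600 Ω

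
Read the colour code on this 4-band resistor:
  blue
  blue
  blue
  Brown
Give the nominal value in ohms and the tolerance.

Blue → 6 (first significant figure)
Blue → 6 (second significant figure)
Blue → ×10^6 multiplier
Brown → ±1% tolerance
66 × 1000000 = 66000000 Ω

66000000 Ω ±1%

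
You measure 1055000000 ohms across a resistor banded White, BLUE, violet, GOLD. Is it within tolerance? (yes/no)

no

White → 9 (first significant figure)
Blue → 6 (second significant figure)
Violet → ×10^7 multiplier
Gold → ±5% tolerance
96 × 10000000 = 960000000 Ω
Allowed range: 912000000 Ω to 1008000000 Ω.
1055000000 ohms lies outside that range.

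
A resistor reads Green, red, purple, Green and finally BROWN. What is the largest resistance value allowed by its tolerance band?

Green → 5 (first significant figure)
Red → 2 (second significant figure)
Violet → 7 (third significant figure)
Green → ×10^5 multiplier
Brown → ±1% tolerance
527 × 100000 = 52700000 Ω
Largest = 52700000 × (1 + 1/100) = 53227000 Ω.

53227000 Ω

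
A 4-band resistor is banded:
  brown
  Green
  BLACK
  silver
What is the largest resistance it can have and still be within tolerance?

16.5 Ω

Brown → 1 (first significant figure)
Green → 5 (second significant figure)
Black → ×1 multiplier
Silver → ±10% tolerance
15 × 1 = 15 Ω
Largest = 15 × (1 + 10/100) = 16.5 Ω.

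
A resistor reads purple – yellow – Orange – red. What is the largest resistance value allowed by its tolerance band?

Violet → 7 (first significant figure)
Yellow → 4 (second significant figure)
Orange → ×10^3 multiplier
Red → ±2% tolerance
74 × 1000 = 74000 Ω
Largest = 74000 × (1 + 2/100) = 75480 Ω.

75480 Ω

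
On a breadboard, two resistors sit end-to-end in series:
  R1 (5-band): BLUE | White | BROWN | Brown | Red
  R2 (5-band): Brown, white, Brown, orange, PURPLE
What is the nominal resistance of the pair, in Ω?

197910 Ω

R1: blue, white, brown → 691; brown ×10 → 6910 Ω.
R2: brown, white, brown → 191; orange ×10^3 → 191000 Ω.
Series: 6910 + 191000 = 197910 Ω.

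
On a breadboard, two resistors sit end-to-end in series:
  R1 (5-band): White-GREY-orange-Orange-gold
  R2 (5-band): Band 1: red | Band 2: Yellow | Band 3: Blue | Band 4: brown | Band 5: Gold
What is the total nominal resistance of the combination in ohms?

R1: white, grey, orange → 983; orange ×10^3 → 983000 Ω.
R2: red, yellow, blue → 246; brown ×10 → 2460 Ω.
Series: 983000 + 2460 = 985460 Ω.

985460 Ω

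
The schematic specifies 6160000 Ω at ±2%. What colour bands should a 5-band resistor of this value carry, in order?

6160000 Ω = 616 × 10^4.
6 → blue
1 → brown
6 → blue
Multiplier 10^4 → yellow.
±2% tolerance → red.

blue, brown, blue, yellow, red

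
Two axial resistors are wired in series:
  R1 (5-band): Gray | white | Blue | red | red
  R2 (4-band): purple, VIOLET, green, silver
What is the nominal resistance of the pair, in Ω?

7789600 Ω

R1: grey, white, blue → 896; red ×10^2 → 89600 Ω.
R2: violet, violet → 77; green ×10^5 → 7700000 Ω.
Series: 89600 + 7700000 = 7789600 Ω.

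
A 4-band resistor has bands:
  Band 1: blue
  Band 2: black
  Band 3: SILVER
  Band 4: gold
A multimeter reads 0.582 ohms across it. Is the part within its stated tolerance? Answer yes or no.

yes

Blue → 6 (first significant figure)
Black → 0 (second significant figure)
Silver → ×0.01 multiplier
Gold → ±5% tolerance
60 × 0.01 = 0.6 Ω
Allowed range: 0.57 Ω to 0.63 Ω.
0.582 ohms lies inside that range.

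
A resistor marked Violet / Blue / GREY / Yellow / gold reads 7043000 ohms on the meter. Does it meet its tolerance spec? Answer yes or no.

Violet → 7 (first significant figure)
Blue → 6 (second significant figure)
Grey → 8 (third significant figure)
Yellow → ×10^4 multiplier
Gold → ±5% tolerance
768 × 10000 = 7680000 Ω
Allowed range: 7296000 Ω to 8064000 Ω.
7043000 ohms lies outside that range.

no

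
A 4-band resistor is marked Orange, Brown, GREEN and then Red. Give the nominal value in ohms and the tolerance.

Orange → 3 (first significant figure)
Brown → 1 (second significant figure)
Green → ×10^5 multiplier
Red → ±2% tolerance
31 × 100000 = 3100000 Ω

3100000 Ω ±2%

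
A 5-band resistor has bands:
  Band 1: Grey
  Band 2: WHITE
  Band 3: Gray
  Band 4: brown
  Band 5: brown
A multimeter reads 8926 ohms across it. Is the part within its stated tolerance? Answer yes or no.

yes

Grey → 8 (first significant figure)
White → 9 (second significant figure)
Grey → 8 (third significant figure)
Brown → ×10 multiplier
Brown → ±1% tolerance
898 × 10 = 8980 Ω
Allowed range: 8890.2 Ω to 9069.8 Ω.
8926 ohms lies inside that range.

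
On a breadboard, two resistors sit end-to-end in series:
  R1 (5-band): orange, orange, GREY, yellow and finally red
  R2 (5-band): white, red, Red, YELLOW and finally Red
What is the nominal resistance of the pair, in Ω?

R1: orange, orange, grey → 338; yellow ×10^4 → 3380000 Ω.
R2: white, red, red → 922; yellow ×10^4 → 9220000 Ω.
Series: 3380000 + 9220000 = 12600000 Ω.

12600000 Ω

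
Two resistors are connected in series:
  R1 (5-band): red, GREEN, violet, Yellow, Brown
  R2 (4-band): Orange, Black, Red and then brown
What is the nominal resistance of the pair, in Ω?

2573000 Ω

R1: red, green, violet → 257; yellow ×10^4 → 2570000 Ω.
R2: orange, black → 30; red ×10^2 → 3000 Ω.
Series: 2570000 + 3000 = 2573000 Ω.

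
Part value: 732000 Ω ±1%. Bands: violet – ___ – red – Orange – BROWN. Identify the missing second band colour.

732000 Ω = 732 × 10^3.
The second band gives digit 3 of the significand, and 3 is orange.

orange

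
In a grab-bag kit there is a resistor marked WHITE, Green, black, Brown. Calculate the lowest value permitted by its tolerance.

White → 9 (first significant figure)
Green → 5 (second significant figure)
Black → ×1 multiplier
Brown → ±1% tolerance
95 × 1 = 95 Ω
Lowest = 95 × (1 − 1/100) = 94.05 Ω.

94.05 Ω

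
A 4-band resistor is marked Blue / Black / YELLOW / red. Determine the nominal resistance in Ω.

600000 Ω

Blue → 6 (first significant figure)
Black → 0 (second significant figure)
Yellow → ×10^4 multiplier
60 × 10000 = 600000 Ω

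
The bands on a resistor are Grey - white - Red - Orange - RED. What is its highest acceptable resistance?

Grey → 8 (first significant figure)
White → 9 (second significant figure)
Red → 2 (third significant figure)
Orange → ×10^3 multiplier
Red → ±2% tolerance
892 × 1000 = 892000 Ω
Highest = 892000 × (1 + 2/100) = 909840 Ω.

909840 Ω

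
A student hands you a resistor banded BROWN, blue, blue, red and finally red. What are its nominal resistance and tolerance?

16600 Ω ±2%

Brown → 1 (first significant figure)
Blue → 6 (second significant figure)
Blue → 6 (third significant figure)
Red → ×10^2 multiplier
Red → ±2% tolerance
166 × 100 = 16600 Ω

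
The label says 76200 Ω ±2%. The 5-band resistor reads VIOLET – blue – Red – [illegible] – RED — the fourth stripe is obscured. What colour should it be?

76200 Ω = 762 × 10^2.
The fourth band is the multiplier, 10^2, which is red.

red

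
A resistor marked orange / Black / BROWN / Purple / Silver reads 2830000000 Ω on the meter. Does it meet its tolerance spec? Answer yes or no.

Orange → 3 (first significant figure)
Black → 0 (second significant figure)
Brown → 1 (third significant figure)
Violet → ×10^7 multiplier
Silver → ±10% tolerance
301 × 10000000 = 3010000000 Ω
Allowed range: 2709000000 Ω to 3311000000 Ω.
2830000000 Ω lies inside that range.

yes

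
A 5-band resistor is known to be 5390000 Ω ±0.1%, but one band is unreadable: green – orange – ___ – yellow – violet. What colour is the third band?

5390000 Ω = 539 × 10^4.
The third band gives digit 9 of the significand, and 9 is white.

white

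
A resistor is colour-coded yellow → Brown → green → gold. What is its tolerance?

±5%

The last band, gold, is the tolerance band.
Gold corresponds to ±5%.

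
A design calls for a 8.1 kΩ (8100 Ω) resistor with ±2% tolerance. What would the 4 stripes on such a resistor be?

grey, brown, red, red

8100 Ω = 81 × 10^2.
8 → grey
1 → brown
Multiplier 10^2 → red.
±2% tolerance → red.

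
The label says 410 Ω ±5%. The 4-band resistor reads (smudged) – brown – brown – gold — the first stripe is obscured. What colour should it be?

yellow

410 Ω = 41 × 10^1.
The first band gives digit 4 of the significand, and 4 is yellow.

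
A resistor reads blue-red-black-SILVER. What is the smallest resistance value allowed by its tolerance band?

55.8 Ω

Blue → 6 (first significant figure)
Red → 2 (second significant figure)
Black → ×1 multiplier
Silver → ±10% tolerance
62 × 1 = 62 Ω
Smallest = 62 × (1 − 10/100) = 55.8 Ω.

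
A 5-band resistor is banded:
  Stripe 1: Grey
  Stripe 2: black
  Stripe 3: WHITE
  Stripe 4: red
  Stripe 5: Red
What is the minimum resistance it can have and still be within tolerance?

Grey → 8 (first significant figure)
Black → 0 (second significant figure)
White → 9 (third significant figure)
Red → ×10^2 multiplier
Red → ±2% tolerance
809 × 100 = 80900 Ω
Minimum = 80900 × (1 − 2/100) = 79282 Ω.

79282 Ω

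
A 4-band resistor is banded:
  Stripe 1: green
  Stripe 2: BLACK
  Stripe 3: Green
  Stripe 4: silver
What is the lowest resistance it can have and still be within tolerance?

4500000 Ω

Green → 5 (first significant figure)
Black → 0 (second significant figure)
Green → ×10^5 multiplier
Silver → ±10% tolerance
50 × 100000 = 5000000 Ω
Lowest = 5000000 × (1 − 10/100) = 4500000 Ω.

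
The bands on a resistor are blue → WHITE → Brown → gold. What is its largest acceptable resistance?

724.5 Ω

Blue → 6 (first significant figure)
White → 9 (second significant figure)
Brown → ×10 multiplier
Gold → ±5% tolerance
69 × 10 = 690 Ω
Largest = 690 × (1 + 5/100) = 724.5 Ω.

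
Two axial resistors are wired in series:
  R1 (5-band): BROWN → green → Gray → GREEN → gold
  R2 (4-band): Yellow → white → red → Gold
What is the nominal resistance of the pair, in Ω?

R1: brown, green, grey → 158; green ×10^5 → 15800000 Ω.
R2: yellow, white → 49; red ×10^2 → 4900 Ω.
Series: 15800000 + 4900 = 15804900 Ω.

15804900 Ω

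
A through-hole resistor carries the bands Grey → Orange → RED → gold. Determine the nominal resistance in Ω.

Grey → 8 (first significant figure)
Orange → 3 (second significant figure)
Red → ×10^2 multiplier
83 × 100 = 8300 Ω

8300 Ω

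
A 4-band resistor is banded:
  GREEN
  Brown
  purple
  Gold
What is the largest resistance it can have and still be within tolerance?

Green → 5 (first significant figure)
Brown → 1 (second significant figure)
Violet → ×10^7 multiplier
Gold → ±5% tolerance
51 × 10000000 = 510000000 Ω
Largest = 510000000 × (1 + 5/100) = 535500000 Ω.

535500000 Ω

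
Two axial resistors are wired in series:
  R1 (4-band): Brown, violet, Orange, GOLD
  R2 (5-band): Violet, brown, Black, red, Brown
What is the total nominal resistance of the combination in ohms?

R1: brown, violet → 17; orange ×10^3 → 17000 Ω.
R2: violet, brown, black → 710; red ×10^2 → 71000 Ω.
Series: 17000 + 71000 = 88000 Ω.

88000 Ω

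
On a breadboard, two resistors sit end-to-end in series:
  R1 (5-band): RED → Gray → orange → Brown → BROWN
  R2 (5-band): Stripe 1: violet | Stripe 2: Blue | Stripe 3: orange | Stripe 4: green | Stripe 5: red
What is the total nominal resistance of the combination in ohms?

76302830 Ω

R1: red, grey, orange → 283; brown ×10 → 2830 Ω.
R2: violet, blue, orange → 763; green ×10^5 → 76300000 Ω.
Series: 2830 + 76300000 = 76302830 Ω.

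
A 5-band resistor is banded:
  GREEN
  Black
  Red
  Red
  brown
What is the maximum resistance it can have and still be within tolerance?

Green → 5 (first significant figure)
Black → 0 (second significant figure)
Red → 2 (third significant figure)
Red → ×10^2 multiplier
Brown → ±1% tolerance
502 × 100 = 50200 Ω
Maximum = 50200 × (1 + 1/100) = 50702 Ω.

50702 Ω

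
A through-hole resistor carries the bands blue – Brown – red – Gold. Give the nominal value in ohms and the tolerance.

6100 Ω ±5%

Blue → 6 (first significant figure)
Brown → 1 (second significant figure)
Red → ×10^2 multiplier
Gold → ±5% tolerance
61 × 100 = 6100 Ω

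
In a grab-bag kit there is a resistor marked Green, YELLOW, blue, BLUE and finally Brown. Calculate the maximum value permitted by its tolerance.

Green → 5 (first significant figure)
Yellow → 4 (second significant figure)
Blue → 6 (third significant figure)
Blue → ×10^6 multiplier
Brown → ±1% tolerance
546 × 1000000 = 546000000 Ω
Maximum = 546000000 × (1 + 1/100) = 551460000 Ω.

551460000 Ω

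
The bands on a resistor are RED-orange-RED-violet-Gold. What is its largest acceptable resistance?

2436000000 Ω

Red → 2 (first significant figure)
Orange → 3 (second significant figure)
Red → 2 (third significant figure)
Violet → ×10^7 multiplier
Gold → ±5% tolerance
232 × 10000000 = 2320000000 Ω
Largest = 2320000000 × (1 + 5/100) = 2436000000 Ω.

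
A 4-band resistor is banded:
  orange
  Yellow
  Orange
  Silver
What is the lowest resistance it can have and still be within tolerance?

30600 Ω

Orange → 3 (first significant figure)
Yellow → 4 (second significant figure)
Orange → ×10^3 multiplier
Silver → ±10% tolerance
34 × 1000 = 34000 Ω
Lowest = 34000 × (1 − 10/100) = 30600 Ω.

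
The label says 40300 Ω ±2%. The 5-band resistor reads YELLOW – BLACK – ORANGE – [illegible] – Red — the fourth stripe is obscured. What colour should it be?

red

40300 Ω = 403 × 10^2.
The fourth band is the multiplier, 10^2, which is red.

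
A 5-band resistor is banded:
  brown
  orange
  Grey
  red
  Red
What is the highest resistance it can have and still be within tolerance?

Brown → 1 (first significant figure)
Orange → 3 (second significant figure)
Grey → 8 (third significant figure)
Red → ×10^2 multiplier
Red → ±2% tolerance
138 × 100 = 13800 Ω
Highest = 13800 × (1 + 2/100) = 14076 Ω.

14076 Ω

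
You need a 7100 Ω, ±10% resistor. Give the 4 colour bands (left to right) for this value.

violet, brown, red, silver

7100 Ω = 71 × 10^2.
7 → violet
1 → brown
Multiplier 10^2 → red.
±10% tolerance → silver.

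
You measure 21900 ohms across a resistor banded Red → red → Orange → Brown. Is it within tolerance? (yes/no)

Red → 2 (first significant figure)
Red → 2 (second significant figure)
Orange → ×10^3 multiplier
Brown → ±1% tolerance
22 × 1000 = 22000 Ω
Allowed range: 21780 Ω to 22220 Ω.
21900 ohms lies inside that range.

yes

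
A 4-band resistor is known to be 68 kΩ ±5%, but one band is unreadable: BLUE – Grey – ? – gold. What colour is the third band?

orange

68000 Ω = 68 × 10^3.
The third band is the multiplier, 10^3, which is orange.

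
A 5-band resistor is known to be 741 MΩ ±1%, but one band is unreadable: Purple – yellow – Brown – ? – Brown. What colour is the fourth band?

blue

741000000 Ω = 741 × 10^6.
The fourth band is the multiplier, 10^6, which is blue.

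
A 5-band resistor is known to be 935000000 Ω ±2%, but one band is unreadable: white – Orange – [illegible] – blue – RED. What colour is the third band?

935000000 Ω = 935 × 10^6.
The third band gives digit 5 of the significand, and 5 is green.

green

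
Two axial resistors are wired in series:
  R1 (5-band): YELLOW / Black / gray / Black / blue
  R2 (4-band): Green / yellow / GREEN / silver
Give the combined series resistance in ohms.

5400408 Ω

R1: yellow, black, grey → 408; black ×1 → 408 Ω.
R2: green, yellow → 54; green ×10^5 → 5400000 Ω.
Series: 408 + 5400000 = 5400408 Ω.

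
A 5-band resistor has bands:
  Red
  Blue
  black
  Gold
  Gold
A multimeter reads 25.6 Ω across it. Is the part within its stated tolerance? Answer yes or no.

Red → 2 (first significant figure)
Blue → 6 (second significant figure)
Black → 0 (third significant figure)
Gold → ×0.1 multiplier
Gold → ±5% tolerance
260 × 0.1 = 26 Ω
Allowed range: 24.7 Ω to 27.3 Ω.
25.6 Ω lies inside that range.

yes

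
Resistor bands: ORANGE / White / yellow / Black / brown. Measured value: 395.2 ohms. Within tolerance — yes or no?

yes

Orange → 3 (first significant figure)
White → 9 (second significant figure)
Yellow → 4 (third significant figure)
Black → ×1 multiplier
Brown → ±1% tolerance
394 × 1 = 394 Ω
Allowed range: 390.06 Ω to 397.94 Ω.
395.2 ohms lies inside that range.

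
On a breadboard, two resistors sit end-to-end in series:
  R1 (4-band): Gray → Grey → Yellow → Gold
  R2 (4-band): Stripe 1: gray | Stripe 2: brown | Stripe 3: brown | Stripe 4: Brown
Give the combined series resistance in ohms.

880810 Ω

R1: grey, grey → 88; yellow ×10^4 → 880000 Ω.
R2: grey, brown → 81; brown ×10 → 810 Ω.
Series: 880000 + 810 = 880810 Ω.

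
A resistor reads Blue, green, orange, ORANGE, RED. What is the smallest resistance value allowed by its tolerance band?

Blue → 6 (first significant figure)
Green → 5 (second significant figure)
Orange → 3 (third significant figure)
Orange → ×10^3 multiplier
Red → ±2% tolerance
653 × 1000 = 653000 Ω
Smallest = 653000 × (1 − 2/100) = 639940 Ω.

639940 Ω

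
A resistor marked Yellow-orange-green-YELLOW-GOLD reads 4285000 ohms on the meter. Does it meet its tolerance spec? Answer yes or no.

Yellow → 4 (first significant figure)
Orange → 3 (second significant figure)
Green → 5 (third significant figure)
Yellow → ×10^4 multiplier
Gold → ±5% tolerance
435 × 10000 = 4350000 Ω
Allowed range: 4132500 Ω to 4567500 Ω.
4285000 ohms lies inside that range.

yes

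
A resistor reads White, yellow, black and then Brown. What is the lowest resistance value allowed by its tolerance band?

93.06 Ω

White → 9 (first significant figure)
Yellow → 4 (second significant figure)
Black → ×1 multiplier
Brown → ±1% tolerance
94 × 1 = 94 Ω
Lowest = 94 × (1 − 1/100) = 93.06 Ω.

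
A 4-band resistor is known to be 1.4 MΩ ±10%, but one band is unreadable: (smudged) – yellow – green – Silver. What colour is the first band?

1400000 Ω = 14 × 10^5.
The first band gives digit 1 of the significand, and 1 is brown.

brown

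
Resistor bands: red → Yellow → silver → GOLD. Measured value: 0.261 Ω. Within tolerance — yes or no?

Red → 2 (first significant figure)
Yellow → 4 (second significant figure)
Silver → ×0.01 multiplier
Gold → ±5% tolerance
24 × 0.01 = 0.24 Ω
Allowed range: 0.228 Ω to 0.252 Ω.
0.261 Ω lies outside that range.

no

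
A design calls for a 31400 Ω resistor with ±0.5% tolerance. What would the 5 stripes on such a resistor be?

orange, brown, yellow, red, green

31400 Ω = 314 × 10^2.
3 → orange
1 → brown
4 → yellow
Multiplier 10^2 → red.
±0.5% tolerance → green.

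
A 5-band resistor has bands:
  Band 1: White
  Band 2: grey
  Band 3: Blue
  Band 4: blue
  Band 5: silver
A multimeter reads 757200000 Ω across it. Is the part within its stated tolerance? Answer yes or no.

no

White → 9 (first significant figure)
Grey → 8 (second significant figure)
Blue → 6 (third significant figure)
Blue → ×10^6 multiplier
Silver → ±10% tolerance
986 × 1000000 = 986000000 Ω
Allowed range: 887400000 Ω to 1084600000 Ω.
757200000 Ω lies outside that range.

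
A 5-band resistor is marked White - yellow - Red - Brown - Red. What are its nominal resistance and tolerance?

White → 9 (first significant figure)
Yellow → 4 (second significant figure)
Red → 2 (third significant figure)
Brown → ×10 multiplier
Red → ±2% tolerance
942 × 10 = 9420 Ω

9420 Ω ±2%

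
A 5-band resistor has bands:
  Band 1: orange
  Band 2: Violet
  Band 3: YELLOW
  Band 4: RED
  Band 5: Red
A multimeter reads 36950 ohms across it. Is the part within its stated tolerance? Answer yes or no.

Orange → 3 (first significant figure)
Violet → 7 (second significant figure)
Yellow → 4 (third significant figure)
Red → ×10^2 multiplier
Red → ±2% tolerance
374 × 100 = 37400 Ω
Allowed range: 36652 Ω to 38148 Ω.
36950 ohms lies inside that range.

yes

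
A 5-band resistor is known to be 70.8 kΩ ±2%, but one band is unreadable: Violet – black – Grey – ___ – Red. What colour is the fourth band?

red

70800 Ω = 708 × 10^2.
The fourth band is the multiplier, 10^2, which is red.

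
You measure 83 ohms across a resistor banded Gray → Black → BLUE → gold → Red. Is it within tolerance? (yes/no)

no

Grey → 8 (first significant figure)
Black → 0 (second significant figure)
Blue → 6 (third significant figure)
Gold → ×0.1 multiplier
Red → ±2% tolerance
806 × 0.1 = 80.6 Ω
Allowed range: 78.988 Ω to 82.212 Ω.
83 ohms lies outside that range.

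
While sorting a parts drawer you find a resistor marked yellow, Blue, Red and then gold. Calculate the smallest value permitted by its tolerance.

4370 Ω

Yellow → 4 (first significant figure)
Blue → 6 (second significant figure)
Red → ×10^2 multiplier
Gold → ±5% tolerance
46 × 100 = 4600 Ω
Smallest = 4600 × (1 − 5/100) = 4370 Ω.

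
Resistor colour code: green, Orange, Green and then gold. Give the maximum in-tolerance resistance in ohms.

Green → 5 (first significant figure)
Orange → 3 (second significant figure)
Green → ×10^5 multiplier
Gold → ±5% tolerance
53 × 100000 = 5300000 Ω
Maximum = 5300000 × (1 + 5/100) = 5565000 Ω.

5565000 Ω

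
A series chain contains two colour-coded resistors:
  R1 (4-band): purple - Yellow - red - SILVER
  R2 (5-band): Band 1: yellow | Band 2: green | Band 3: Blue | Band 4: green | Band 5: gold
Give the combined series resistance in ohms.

45607400 Ω

R1: violet, yellow → 74; red ×10^2 → 7400 Ω.
R2: yellow, green, blue → 456; green ×10^5 → 45600000 Ω.
Series: 7400 + 45600000 = 45607400 Ω.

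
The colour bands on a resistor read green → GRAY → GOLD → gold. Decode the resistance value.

Green → 5 (first significant figure)
Grey → 8 (second significant figure)
Gold → ×0.1 multiplier
58 × 0.1 = 5.8 Ω

5.8 Ω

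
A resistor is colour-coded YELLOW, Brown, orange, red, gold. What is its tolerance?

±5%

The last band, gold, is the tolerance band.
Gold corresponds to ±5%.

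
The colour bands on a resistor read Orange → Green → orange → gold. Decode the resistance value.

35000 Ω

Orange → 3 (first significant figure)
Green → 5 (second significant figure)
Orange → ×10^3 multiplier
35 × 1000 = 35000 Ω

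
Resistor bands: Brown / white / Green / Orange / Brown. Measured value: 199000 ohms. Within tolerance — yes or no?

no

Brown → 1 (first significant figure)
White → 9 (second significant figure)
Green → 5 (third significant figure)
Orange → ×10^3 multiplier
Brown → ±1% tolerance
195 × 1000 = 195000 Ω
Allowed range: 193050 Ω to 196950 Ω.
199000 ohms lies outside that range.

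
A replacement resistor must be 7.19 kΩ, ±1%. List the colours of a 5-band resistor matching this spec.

violet, brown, white, brown, brown

7190 Ω = 719 × 10^1.
7 → violet
1 → brown
9 → white
Multiplier 10^1 → brown.
±1% tolerance → brown.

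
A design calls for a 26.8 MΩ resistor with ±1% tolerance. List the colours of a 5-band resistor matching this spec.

26800000 Ω = 268 × 10^5.
2 → red
6 → blue
8 → grey
Multiplier 10^5 → green.
±1% tolerance → brown.

red, blue, grey, green, brown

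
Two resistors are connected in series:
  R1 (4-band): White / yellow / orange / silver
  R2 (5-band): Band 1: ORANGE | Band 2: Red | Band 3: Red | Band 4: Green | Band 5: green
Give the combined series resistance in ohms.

R1: white, yellow → 94; orange ×10^3 → 94000 Ω.
R2: orange, red, red → 322; green ×10^5 → 32200000 Ω.
Series: 94000 + 32200000 = 32294000 Ω.

32294000 Ω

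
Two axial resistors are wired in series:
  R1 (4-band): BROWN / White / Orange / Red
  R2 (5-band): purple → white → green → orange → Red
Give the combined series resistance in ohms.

814000 Ω

R1: brown, white → 19; orange ×10^3 → 19000 Ω.
R2: violet, white, green → 795; orange ×10^3 → 795000 Ω.
Series: 19000 + 795000 = 814000 Ω.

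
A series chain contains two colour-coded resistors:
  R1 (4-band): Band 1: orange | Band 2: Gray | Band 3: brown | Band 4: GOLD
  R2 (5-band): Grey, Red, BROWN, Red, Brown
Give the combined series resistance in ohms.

82480 Ω

R1: orange, grey → 38; brown ×10 → 380 Ω.
R2: grey, red, brown → 821; red ×10^2 → 82100 Ω.
Series: 380 + 82100 = 82480 Ω.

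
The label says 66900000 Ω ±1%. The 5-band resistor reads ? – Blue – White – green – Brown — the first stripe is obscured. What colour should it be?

66900000 Ω = 669 × 10^5.
The first band gives digit 6 of the significand, and 6 is blue.

blue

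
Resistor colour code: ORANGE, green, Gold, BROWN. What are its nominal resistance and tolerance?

3.5 Ω ±1%

Orange → 3 (first significant figure)
Green → 5 (second significant figure)
Gold → ×0.1 multiplier
Brown → ±1% tolerance
35 × 0.1 = 3.5 Ω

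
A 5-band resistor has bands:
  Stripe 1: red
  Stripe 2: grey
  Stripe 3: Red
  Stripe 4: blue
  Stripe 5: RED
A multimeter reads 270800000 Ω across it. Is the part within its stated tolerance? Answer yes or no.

Red → 2 (first significant figure)
Grey → 8 (second significant figure)
Red → 2 (third significant figure)
Blue → ×10^6 multiplier
Red → ±2% tolerance
282 × 1000000 = 282000000 Ω
Allowed range: 276360000 Ω to 287640000 Ω.
270800000 Ω lies outside that range.

no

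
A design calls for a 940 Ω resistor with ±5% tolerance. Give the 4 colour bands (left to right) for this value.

940 Ω = 94 × 10^1.
9 → white
4 → yellow
Multiplier 10^1 → brown.
±5% tolerance → gold.

white, yellow, brown, gold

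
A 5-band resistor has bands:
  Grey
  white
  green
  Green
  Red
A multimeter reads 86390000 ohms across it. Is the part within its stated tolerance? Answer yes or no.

Grey → 8 (first significant figure)
White → 9 (second significant figure)
Green → 5 (third significant figure)
Green → ×10^5 multiplier
Red → ±2% tolerance
895 × 100000 = 89500000 Ω
Allowed range: 87710000 Ω to 91290000 Ω.
86390000 ohms lies outside that range.

no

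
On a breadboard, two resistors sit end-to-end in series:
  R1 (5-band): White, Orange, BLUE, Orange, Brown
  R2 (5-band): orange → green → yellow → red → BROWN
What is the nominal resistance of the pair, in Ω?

R1: white, orange, blue → 936; orange ×10^3 → 936000 Ω.
R2: orange, green, yellow → 354; red ×10^2 → 35400 Ω.
Series: 936000 + 35400 = 971400 Ω.

971400 Ω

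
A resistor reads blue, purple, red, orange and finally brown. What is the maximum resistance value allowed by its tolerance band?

Blue → 6 (first significant figure)
Violet → 7 (second significant figure)
Red → 2 (third significant figure)
Orange → ×10^3 multiplier
Brown → ±1% tolerance
672 × 1000 = 672000 Ω
Maximum = 672000 × (1 + 1/100) = 678720 Ω.

678720 Ω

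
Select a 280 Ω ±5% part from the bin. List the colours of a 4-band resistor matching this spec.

280 Ω = 28 × 10^1.
2 → red
8 → grey
Multiplier 10^1 → brown.
±5% tolerance → gold.

red, grey, brown, gold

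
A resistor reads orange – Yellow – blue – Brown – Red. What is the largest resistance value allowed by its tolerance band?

3529.2 Ω

Orange → 3 (first significant figure)
Yellow → 4 (second significant figure)
Blue → 6 (third significant figure)
Brown → ×10 multiplier
Red → ±2% tolerance
346 × 10 = 3460 Ω
Largest = 3460 × (1 + 2/100) = 3529.2 Ω.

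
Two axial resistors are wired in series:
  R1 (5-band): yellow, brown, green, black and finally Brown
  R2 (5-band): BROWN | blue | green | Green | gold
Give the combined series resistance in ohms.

R1: yellow, brown, green → 415; black ×1 → 415 Ω.
R2: brown, blue, green → 165; green ×10^5 → 16500000 Ω.
Series: 415 + 16500000 = 16500415 Ω.

16500415 Ω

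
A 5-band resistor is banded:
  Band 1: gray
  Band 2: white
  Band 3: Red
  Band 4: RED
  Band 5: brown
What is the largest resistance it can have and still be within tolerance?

Grey → 8 (first significant figure)
White → 9 (second significant figure)
Red → 2 (third significant figure)
Red → ×10^2 multiplier
Brown → ±1% tolerance
892 × 100 = 89200 Ω
Largest = 89200 × (1 + 1/100) = 90092 Ω.

90092 Ω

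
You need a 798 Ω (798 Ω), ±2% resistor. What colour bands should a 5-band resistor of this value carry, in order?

798 Ω = 798 × 10^0.
7 → violet
9 → white
8 → grey
Multiplier 10^0 → black.
±2% tolerance → red.

violet, white, grey, black, red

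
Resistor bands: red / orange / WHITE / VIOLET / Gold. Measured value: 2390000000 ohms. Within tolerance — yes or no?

yes

Red → 2 (first significant figure)
Orange → 3 (second significant figure)
White → 9 (third significant figure)
Violet → ×10^7 multiplier
Gold → ±5% tolerance
239 × 10000000 = 2390000000 Ω
Allowed range: 2270500000 Ω to 2509500000 Ω.
2390000000 ohms lies inside that range.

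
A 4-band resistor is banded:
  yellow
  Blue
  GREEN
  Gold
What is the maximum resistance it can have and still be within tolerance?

4830000 Ω

Yellow → 4 (first significant figure)
Blue → 6 (second significant figure)
Green → ×10^5 multiplier
Gold → ±5% tolerance
46 × 100000 = 4600000 Ω
Maximum = 4600000 × (1 + 5/100) = 4830000 Ω.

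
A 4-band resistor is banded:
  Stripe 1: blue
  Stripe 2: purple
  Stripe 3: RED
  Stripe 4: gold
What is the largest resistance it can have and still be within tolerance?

Blue → 6 (first significant figure)
Violet → 7 (second significant figure)
Red → ×10^2 multiplier
Gold → ±5% tolerance
67 × 100 = 6700 Ω
Largest = 6700 × (1 + 5/100) = 7035 Ω.

7035 Ω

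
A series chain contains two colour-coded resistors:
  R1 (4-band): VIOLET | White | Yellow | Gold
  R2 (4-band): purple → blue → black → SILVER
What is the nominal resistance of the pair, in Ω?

790076 Ω

R1: violet, white → 79; yellow ×10^4 → 790000 Ω.
R2: violet, blue → 76; black ×1 → 76 Ω.
Series: 790000 + 76 = 790076 Ω.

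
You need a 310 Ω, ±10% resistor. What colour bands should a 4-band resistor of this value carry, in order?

310 Ω = 31 × 10^1.
3 → orange
1 → brown
Multiplier 10^1 → brown.
±10% tolerance → silver.

orange, brown, brown, silver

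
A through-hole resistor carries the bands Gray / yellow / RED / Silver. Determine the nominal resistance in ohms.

8400 Ω

Grey → 8 (first significant figure)
Yellow → 4 (second significant figure)
Red → ×10^2 multiplier
84 × 100 = 8400 Ω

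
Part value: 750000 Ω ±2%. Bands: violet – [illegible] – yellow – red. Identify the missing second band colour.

green

750000 Ω = 75 × 10^4.
The second band gives digit 5 of the significand, and 5 is green.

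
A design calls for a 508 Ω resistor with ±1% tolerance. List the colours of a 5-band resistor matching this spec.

508 Ω = 508 × 10^0.
5 → green
0 → black
8 → grey
Multiplier 10^0 → black.
±1% tolerance → brown.

green, black, grey, black, brown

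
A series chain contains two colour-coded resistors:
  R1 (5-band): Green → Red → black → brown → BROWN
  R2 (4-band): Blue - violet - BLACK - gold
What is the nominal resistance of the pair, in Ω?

R1: green, red, black → 520; brown ×10 → 5200 Ω.
R2: blue, violet → 67; black ×1 → 67 Ω.
Series: 5200 + 67 = 5267 Ω.

5267 Ω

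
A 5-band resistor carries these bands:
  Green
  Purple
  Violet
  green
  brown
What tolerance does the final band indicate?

±1%

The last band, brown, is the tolerance band.
Brown corresponds to ±1%.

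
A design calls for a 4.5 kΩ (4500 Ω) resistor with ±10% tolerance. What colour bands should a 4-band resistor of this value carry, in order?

yellow, green, red, silver

4500 Ω = 45 × 10^2.
4 → yellow
5 → green
Multiplier 10^2 → red.
±10% tolerance → silver.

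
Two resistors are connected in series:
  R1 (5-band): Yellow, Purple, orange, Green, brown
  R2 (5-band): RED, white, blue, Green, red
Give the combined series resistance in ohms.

76900000 Ω

R1: yellow, violet, orange → 473; green ×10^5 → 47300000 Ω.
R2: red, white, blue → 296; green ×10^5 → 29600000 Ω.
Series: 47300000 + 29600000 = 76900000 Ω.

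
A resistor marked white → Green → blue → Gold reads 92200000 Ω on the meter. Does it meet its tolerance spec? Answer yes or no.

yes

White → 9 (first significant figure)
Green → 5 (second significant figure)
Blue → ×10^6 multiplier
Gold → ±5% tolerance
95 × 1000000 = 95000000 Ω
Allowed range: 90250000 Ω to 99750000 Ω.
92200000 Ω lies inside that range.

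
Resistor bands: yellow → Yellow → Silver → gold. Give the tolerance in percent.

The last band, gold, is the tolerance band.
Gold corresponds to ±5%.

±5%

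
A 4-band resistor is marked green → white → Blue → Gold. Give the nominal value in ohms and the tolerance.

Green → 5 (first significant figure)
White → 9 (second significant figure)
Blue → ×10^6 multiplier
Gold → ±5% tolerance
59 × 1000000 = 59000000 Ω

59000000 Ω ±5%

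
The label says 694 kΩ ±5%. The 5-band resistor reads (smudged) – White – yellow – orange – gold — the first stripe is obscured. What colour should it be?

blue

694000 Ω = 694 × 10^3.
The first band gives digit 6 of the significand, and 6 is blue.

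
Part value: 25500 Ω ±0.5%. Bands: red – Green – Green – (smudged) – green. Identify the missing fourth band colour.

25500 Ω = 255 × 10^2.
The fourth band is the multiplier, 10^2, which is red.

red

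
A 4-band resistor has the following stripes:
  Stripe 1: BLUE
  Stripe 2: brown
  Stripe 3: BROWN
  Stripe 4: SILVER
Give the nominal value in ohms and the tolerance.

610 Ω ±10%

Blue → 6 (first significant figure)
Brown → 1 (second significant figure)
Brown → ×10 multiplier
Silver → ±10% tolerance
61 × 10 = 610 Ω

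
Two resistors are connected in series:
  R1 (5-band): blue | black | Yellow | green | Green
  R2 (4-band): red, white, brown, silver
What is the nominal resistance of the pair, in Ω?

R1: blue, black, yellow → 604; green ×10^5 → 60400000 Ω.
R2: red, white → 29; brown ×10 → 290 Ω.
Series: 60400000 + 290 = 60400290 Ω.

60400290 Ω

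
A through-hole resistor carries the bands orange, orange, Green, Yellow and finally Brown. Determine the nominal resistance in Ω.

Orange → 3 (first significant figure)
Orange → 3 (second significant figure)
Green → 5 (third significant figure)
Yellow → ×10^4 multiplier
335 × 10000 = 3350000 Ω

3350000 Ω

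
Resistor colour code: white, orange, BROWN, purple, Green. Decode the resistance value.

9310000000 Ω

White → 9 (first significant figure)
Orange → 3 (second significant figure)
Brown → 1 (third significant figure)
Violet → ×10^7 multiplier
931 × 10000000 = 9310000000 Ω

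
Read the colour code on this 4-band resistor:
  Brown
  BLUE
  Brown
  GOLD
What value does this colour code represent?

160 Ω

Brown → 1 (first significant figure)
Blue → 6 (second significant figure)
Brown → ×10 multiplier
16 × 10 = 160 Ω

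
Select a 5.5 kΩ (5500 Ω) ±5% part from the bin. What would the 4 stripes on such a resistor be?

green, green, red, gold

5500 Ω = 55 × 10^2.
5 → green
5 → green
Multiplier 10^2 → red.
±5% tolerance → gold.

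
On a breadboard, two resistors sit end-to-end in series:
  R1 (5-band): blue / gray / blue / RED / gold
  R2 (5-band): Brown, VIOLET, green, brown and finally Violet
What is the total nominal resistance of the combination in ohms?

70350 Ω

R1: blue, grey, blue → 686; red ×10^2 → 68600 Ω.
R2: brown, violet, green → 175; brown ×10 → 1750 Ω.
Series: 68600 + 1750 = 70350 Ω.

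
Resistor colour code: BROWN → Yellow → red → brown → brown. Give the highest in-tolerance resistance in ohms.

Brown → 1 (first significant figure)
Yellow → 4 (second significant figure)
Red → 2 (third significant figure)
Brown → ×10 multiplier
Brown → ±1% tolerance
142 × 10 = 1420 Ω
Highest = 1420 × (1 + 1/100) = 1434.2 Ω.

1434.2 Ω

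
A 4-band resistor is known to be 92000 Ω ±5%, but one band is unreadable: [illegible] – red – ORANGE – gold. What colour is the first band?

92000 Ω = 92 × 10^3.
The first band gives digit 9 of the significand, and 9 is white.

white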